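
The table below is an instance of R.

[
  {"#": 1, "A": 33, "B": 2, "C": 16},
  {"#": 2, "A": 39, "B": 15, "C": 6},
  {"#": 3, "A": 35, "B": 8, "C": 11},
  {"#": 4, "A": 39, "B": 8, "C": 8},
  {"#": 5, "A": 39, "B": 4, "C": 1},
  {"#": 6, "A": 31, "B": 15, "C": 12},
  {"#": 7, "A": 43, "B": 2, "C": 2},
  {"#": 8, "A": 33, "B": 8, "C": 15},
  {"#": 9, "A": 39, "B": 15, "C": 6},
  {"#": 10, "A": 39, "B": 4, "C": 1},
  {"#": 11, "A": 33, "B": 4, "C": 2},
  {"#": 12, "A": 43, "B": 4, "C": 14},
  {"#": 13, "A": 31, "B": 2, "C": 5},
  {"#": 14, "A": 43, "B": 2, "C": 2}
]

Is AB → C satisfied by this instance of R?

Yes

(A=33, B=2): row 1 → C = 16 ✓
(A=39, B=15): rows 2, 9 → C = 6, 6 ✓
(A=35, B=8): row 3 → C = 11 ✓
(A=39, B=8): row 4 → C = 8 ✓
(A=39, B=4): rows 5, 10 → C = 1, 1 ✓
(A=31, B=15): row 6 → C = 12 ✓
(A=43, B=2): rows 7, 14 → C = 2, 2 ✓
(A=33, B=8): row 8 → C = 15 ✓
(A=33, B=4): row 11 → C = 2 ✓
(A=43, B=4): row 12 → C = 14 ✓
(A=31, B=2): row 13 → C = 5 ✓
Every AB value is associated with a single C value, so AB → C holds.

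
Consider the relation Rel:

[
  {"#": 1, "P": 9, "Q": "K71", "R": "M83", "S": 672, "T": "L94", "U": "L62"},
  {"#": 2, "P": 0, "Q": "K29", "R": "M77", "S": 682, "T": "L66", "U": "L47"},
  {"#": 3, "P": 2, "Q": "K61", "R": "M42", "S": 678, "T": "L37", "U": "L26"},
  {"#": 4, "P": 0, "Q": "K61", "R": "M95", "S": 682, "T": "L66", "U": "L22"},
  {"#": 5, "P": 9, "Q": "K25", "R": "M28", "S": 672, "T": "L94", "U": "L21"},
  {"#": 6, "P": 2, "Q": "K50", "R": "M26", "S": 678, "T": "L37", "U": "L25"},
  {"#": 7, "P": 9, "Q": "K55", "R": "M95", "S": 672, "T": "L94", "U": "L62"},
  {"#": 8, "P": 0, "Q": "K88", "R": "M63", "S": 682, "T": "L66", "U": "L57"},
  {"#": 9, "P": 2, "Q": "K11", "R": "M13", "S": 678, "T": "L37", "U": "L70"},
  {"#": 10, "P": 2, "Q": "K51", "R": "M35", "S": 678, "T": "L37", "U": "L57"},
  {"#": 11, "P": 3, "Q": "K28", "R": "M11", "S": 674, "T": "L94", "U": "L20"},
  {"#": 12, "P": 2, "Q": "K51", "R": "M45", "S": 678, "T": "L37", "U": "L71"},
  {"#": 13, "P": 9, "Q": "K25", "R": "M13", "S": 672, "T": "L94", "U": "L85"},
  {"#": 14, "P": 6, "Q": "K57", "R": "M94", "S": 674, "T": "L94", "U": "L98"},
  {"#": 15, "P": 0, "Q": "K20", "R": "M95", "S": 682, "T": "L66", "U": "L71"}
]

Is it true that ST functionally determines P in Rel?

(S=672, T=L94): rows 1, 5, 7, 13 → P = 9, 9, 9, 9 ✓
(S=682, T=L66): rows 2, 4, 8, 15 → P = 0, 0, 0, 0 ✓
(S=678, T=L37): rows 3, 6, 9, 10, 12 → P = 2, 2, 2, 2, 2 ✓
(S=674, T=L94): rows 11, 14 → P takes values {3, 6} — violation
Two rows agree on ST but differ on P, so ST -> P does not hold.

No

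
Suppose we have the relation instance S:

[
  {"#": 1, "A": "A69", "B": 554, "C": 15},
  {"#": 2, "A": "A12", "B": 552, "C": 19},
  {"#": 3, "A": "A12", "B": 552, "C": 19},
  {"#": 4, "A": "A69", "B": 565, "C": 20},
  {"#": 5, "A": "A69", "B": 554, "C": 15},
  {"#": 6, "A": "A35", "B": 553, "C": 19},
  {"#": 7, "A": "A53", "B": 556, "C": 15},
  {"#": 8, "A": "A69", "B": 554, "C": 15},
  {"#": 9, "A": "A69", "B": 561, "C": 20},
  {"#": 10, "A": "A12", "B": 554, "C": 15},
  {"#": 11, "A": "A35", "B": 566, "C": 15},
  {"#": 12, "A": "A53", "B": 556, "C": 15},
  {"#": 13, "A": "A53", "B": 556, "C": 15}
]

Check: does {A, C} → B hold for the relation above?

No

(A=A69, C=15): rows 1, 5, 8 → B = 554, 554, 554 ✓
(A=A12, C=19): rows 2, 3 → B = 552, 552 ✓
(A=A69, C=20): rows 4, 9 → B takes values {565, 561} — violation
(A=A35, C=19): row 6 → B = 553 ✓
(A=A53, C=15): rows 7, 12, 13 → B = 556, 556, 556 ✓
(A=A12, C=15): row 10 → B = 554 ✓
(A=A35, C=15): row 11 → B = 566 ✓
Two rows agree on {A, C} but differ on B, so {A, C} → B does not hold.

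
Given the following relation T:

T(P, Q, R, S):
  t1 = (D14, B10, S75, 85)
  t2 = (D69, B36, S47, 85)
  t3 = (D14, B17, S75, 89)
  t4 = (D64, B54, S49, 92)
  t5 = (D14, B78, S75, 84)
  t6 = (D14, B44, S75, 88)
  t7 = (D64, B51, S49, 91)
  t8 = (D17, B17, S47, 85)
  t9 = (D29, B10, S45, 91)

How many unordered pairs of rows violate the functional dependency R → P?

R=S75: all 4 rows agree on P — 0 pairs.
R=S47: violating pairs (2,8) — 1 pair.
R=S49: all 2 rows agree on P — 0 pairs.

1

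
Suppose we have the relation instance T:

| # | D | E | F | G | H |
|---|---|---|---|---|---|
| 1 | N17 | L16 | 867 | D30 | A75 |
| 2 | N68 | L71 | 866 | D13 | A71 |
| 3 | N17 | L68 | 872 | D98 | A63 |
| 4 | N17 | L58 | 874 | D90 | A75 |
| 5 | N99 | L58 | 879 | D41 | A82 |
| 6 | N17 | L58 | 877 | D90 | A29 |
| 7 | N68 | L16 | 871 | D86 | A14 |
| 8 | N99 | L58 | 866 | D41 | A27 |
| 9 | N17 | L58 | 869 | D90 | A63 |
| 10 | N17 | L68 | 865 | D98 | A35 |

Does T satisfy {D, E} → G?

(D=N17, E=L16): row 1 → G = D30 ✓
(D=N68, E=L71): row 2 → G = D13 ✓
(D=N17, E=L68): rows 3, 10 → G = D98, D98 ✓
(D=N17, E=L58): rows 4, 6, 9 → G = D90, D90, D90 ✓
(D=N99, E=L58): rows 5, 8 → G = D41, D41 ✓
(D=N68, E=L16): row 7 → G = D86 ✓
Every {D, E} value is associated with a single G value, so {D, E} → G holds.

Yes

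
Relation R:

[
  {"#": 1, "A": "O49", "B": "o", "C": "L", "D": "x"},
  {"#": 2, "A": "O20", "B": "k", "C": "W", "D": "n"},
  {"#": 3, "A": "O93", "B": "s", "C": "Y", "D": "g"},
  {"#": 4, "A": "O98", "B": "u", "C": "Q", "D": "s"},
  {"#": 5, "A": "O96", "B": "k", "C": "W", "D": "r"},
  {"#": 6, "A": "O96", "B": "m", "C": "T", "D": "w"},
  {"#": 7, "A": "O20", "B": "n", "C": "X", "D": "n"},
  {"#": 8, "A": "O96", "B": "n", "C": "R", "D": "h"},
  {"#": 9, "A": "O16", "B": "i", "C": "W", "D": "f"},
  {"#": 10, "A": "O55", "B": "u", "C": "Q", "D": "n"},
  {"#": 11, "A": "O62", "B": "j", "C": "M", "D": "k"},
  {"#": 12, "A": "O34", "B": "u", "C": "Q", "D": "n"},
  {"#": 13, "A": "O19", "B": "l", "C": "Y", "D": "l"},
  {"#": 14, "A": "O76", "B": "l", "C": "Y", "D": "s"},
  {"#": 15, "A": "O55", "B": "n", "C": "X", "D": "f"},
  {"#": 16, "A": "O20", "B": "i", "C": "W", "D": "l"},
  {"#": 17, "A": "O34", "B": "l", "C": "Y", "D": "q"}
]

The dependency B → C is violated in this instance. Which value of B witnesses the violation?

B=o: row 1 → C = L ✓
B=k: rows 2, 5 → C = W, W ✓
B=s: row 3 → C = Y ✓
B=u: rows 4, 10, 12 → C = Q, Q, Q ✓
B=m: row 6 → C = T ✓
B=n: rows 7, 8, 15 → C takes values {X, R} — violation
B=i: rows 9, 16 → C = W, W ✓
B=j: row 11 → C = M ✓
B=l: rows 13, 14, 17 → C = Y, Y, Y ✓
The only B value with inconsistent C is B=n.

n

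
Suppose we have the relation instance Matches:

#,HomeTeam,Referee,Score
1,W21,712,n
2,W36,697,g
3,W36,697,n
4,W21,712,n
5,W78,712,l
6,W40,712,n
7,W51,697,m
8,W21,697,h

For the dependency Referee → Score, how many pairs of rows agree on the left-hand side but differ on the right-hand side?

Referee=712: violating pairs (1,5), (4,5), (5,6) — 3 pairs.
Referee=697: violating pairs (2,3), (2,7), (2,8), (3,7), (3,8), (7,8) — 6 pairs.

9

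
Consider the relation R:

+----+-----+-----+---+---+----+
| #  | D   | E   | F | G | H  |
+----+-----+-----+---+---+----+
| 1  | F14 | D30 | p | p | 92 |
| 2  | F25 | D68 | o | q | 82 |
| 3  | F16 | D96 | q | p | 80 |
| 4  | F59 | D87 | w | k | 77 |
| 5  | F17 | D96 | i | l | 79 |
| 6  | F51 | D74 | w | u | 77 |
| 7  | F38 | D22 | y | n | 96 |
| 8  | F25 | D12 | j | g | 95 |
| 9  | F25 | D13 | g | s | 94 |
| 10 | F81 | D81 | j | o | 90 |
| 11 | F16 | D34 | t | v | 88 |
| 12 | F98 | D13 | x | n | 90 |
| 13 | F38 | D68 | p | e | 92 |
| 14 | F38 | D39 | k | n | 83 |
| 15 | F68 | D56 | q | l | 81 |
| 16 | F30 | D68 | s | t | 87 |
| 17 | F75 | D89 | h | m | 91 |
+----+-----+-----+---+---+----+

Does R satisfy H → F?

H=92: rows 1, 13 → F = p, p ✓
H=82: row 2 → F = o ✓
H=80: row 3 → F = q ✓
H=77: rows 4, 6 → F = w, w ✓
H=79: row 5 → F = i ✓
H=96: row 7 → F = y ✓
H=95: row 8 → F = j ✓
H=94: row 9 → F = g ✓
H=90: rows 10, 12 → F takes values {j, x} — violation
H=88: row 11 → F = t ✓
H=83: row 14 → F = k ✓
H=81: row 15 → F = q ✓
H=87: row 16 → F = s ✓
H=91: row 17 → F = h ✓
Two rows agree on H but differ on F, so H → F does not hold.

No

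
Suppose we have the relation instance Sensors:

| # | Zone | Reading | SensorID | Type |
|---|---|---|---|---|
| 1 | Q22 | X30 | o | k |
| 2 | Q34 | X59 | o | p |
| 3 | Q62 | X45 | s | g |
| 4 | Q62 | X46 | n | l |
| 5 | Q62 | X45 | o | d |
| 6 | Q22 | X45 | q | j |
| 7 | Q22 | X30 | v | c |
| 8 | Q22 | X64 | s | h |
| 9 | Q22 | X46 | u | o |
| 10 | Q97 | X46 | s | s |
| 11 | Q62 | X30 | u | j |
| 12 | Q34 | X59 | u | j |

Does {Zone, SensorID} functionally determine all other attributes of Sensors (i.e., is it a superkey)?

All 12 rows have distinct {Zone, SensorID} values, so {Zone, SensorID} → (all attributes) holds and {Zone, SensorID} is a superkey.

Yes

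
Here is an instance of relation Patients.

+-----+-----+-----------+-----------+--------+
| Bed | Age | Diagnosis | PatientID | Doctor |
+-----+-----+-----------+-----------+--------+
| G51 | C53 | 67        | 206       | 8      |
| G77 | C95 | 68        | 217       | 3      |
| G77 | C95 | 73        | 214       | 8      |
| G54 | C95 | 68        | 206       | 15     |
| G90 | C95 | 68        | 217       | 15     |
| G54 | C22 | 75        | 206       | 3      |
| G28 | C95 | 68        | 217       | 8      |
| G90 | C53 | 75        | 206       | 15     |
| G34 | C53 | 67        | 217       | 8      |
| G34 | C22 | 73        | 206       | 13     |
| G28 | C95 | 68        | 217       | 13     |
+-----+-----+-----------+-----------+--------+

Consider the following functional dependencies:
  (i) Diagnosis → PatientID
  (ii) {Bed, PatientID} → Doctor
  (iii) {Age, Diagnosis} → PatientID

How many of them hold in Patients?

0

(i) Diagnosis → PatientID: Diagnosis=67: 2 rows → PatientID takes values {206, 217} — violation; Diagnosis=68: 5 rows → PatientID takes values {217, 206} — violation; Diagnosis=73: 2 rows → PatientID takes values {214, 206} — violation — fails.
(ii) {Bed, PatientID} → Doctor: (Bed=G54, PatientID=206): 2 rows → Doctor takes values {15, 3} — violation; (Bed=G28, PatientID=217): 2 rows → Doctor takes values {8, 13} — violation — fails.
(iii) {Age, Diagnosis} → PatientID: (Age=C53, Diagnosis=67): 2 rows → PatientID takes values {206, 217} — violation; (Age=C95, Diagnosis=68): 5 rows → PatientID takes values {217, 206} — violation — fails.
None of the 3 dependencies hold.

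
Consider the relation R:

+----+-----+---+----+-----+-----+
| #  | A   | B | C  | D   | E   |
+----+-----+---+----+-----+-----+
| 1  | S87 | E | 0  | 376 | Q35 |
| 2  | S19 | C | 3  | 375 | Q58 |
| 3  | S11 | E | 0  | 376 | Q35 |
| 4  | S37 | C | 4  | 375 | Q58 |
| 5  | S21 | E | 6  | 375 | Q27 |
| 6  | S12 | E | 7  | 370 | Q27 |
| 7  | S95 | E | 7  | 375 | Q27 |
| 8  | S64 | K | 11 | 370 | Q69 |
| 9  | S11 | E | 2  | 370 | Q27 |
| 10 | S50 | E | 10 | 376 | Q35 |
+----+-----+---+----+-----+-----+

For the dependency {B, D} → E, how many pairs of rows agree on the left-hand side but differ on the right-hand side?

(B=E, D=376): all 3 rows agree on E — 0 pairs.
(B=C, D=375): all 2 rows agree on E — 0 pairs.
(B=E, D=375): all 2 rows agree on E — 0 pairs.
(B=E, D=370): all 2 rows agree on E — 0 pairs.

0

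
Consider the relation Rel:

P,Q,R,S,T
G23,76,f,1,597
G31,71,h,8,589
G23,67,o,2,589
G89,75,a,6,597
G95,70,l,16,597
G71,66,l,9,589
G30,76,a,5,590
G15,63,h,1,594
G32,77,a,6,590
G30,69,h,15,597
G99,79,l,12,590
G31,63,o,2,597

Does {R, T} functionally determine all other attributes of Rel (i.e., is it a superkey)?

Two distinct rows share (R=a, T=590), so {R, T} does not determine every attribute — not a superkey.

No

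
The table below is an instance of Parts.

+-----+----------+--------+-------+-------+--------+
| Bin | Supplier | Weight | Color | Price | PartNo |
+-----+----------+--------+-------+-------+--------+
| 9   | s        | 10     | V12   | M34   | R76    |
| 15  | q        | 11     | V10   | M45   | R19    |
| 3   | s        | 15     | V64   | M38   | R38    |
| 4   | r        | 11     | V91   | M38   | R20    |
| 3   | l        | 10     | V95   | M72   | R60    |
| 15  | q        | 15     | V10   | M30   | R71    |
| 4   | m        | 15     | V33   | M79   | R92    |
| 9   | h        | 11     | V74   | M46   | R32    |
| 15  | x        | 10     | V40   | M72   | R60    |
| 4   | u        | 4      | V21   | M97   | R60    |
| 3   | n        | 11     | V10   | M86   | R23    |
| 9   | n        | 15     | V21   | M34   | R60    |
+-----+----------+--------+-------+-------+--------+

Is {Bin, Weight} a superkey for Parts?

All 12 rows have distinct {Bin, Weight} values, so {Bin, Weight} → (all attributes) holds and {Bin, Weight} is a superkey.

Yes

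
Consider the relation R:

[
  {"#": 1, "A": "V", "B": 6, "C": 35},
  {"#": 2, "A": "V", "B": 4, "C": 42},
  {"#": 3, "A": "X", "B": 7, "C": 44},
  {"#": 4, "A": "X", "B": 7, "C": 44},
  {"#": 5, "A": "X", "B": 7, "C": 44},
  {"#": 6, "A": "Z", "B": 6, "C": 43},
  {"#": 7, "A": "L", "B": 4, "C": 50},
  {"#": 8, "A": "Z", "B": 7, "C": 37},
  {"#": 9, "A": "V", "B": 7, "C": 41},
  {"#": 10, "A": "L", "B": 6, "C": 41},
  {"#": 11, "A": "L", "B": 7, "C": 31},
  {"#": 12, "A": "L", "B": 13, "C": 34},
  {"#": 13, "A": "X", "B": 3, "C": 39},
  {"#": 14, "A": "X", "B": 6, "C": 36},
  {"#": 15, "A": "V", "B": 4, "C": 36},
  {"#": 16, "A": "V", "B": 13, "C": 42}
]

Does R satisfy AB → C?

(A=V, B=6): row 1 → C = 35 ✓
(A=V, B=4): rows 2, 15 → C takes values {42, 36} — violation
(A=X, B=7): rows 3, 4, 5 → C = 44, 44, 44 ✓
(A=Z, B=6): row 6 → C = 43 ✓
(A=L, B=4): row 7 → C = 50 ✓
(A=Z, B=7): row 8 → C = 37 ✓
(A=V, B=7): row 9 → C = 41 ✓
(A=L, B=6): row 10 → C = 41 ✓
(A=L, B=7): row 11 → C = 31 ✓
(A=L, B=13): row 12 → C = 34 ✓
(A=X, B=3): row 13 → C = 39 ✓
(A=X, B=6): row 14 → C = 36 ✓
(A=V, B=13): row 16 → C = 42 ✓
Two rows agree on AB but differ on C, so AB → C does not hold.

No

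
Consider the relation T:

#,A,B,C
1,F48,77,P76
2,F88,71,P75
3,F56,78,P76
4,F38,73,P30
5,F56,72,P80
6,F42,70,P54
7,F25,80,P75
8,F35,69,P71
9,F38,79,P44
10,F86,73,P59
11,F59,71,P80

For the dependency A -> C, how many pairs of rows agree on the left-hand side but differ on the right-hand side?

A=F56: violating pairs (3,5) — 1 pair.
A=F38: violating pairs (4,9) — 1 pair.

2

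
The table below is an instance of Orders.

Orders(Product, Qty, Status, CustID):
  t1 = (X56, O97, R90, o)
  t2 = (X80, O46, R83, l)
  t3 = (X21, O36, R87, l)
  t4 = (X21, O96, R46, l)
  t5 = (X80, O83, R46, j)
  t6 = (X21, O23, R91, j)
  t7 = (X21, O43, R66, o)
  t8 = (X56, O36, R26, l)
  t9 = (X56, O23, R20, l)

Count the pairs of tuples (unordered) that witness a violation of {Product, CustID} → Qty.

(Product=X21, CustID=l): violating pairs (3,4) — 1 pair.
(Product=X56, CustID=l): violating pairs (8,9) — 1 pair.

2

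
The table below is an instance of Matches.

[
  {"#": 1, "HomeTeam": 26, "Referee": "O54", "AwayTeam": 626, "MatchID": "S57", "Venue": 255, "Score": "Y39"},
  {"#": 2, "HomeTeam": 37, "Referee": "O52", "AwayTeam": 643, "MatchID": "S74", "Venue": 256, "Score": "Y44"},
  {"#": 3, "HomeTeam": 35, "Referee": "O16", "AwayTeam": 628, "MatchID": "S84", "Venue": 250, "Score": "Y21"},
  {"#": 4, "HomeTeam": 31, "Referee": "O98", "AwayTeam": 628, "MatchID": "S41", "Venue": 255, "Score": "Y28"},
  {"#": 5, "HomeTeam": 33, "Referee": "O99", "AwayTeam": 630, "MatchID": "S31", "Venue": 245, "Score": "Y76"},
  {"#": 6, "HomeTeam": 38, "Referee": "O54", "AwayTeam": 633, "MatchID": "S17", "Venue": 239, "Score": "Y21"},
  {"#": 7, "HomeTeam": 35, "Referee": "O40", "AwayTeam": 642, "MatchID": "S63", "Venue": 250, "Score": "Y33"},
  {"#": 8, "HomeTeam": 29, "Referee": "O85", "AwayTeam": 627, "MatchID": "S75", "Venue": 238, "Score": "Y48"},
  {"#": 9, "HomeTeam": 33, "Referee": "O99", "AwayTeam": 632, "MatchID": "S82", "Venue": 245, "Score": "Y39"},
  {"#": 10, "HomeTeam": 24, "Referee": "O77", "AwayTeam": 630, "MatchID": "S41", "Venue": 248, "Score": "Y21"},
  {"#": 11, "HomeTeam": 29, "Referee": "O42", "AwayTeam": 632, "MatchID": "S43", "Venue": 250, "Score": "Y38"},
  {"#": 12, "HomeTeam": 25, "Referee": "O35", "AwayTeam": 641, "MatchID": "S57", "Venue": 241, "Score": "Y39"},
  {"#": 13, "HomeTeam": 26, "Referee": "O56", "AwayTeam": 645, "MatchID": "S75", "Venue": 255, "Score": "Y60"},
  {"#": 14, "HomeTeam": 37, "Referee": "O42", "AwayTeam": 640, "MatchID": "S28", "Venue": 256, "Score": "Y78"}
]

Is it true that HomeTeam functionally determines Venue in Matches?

HomeTeam=26: rows 1, 13 → Venue = 255, 255 ✓
HomeTeam=37: rows 2, 14 → Venue = 256, 256 ✓
HomeTeam=35: rows 3, 7 → Venue = 250, 250 ✓
HomeTeam=31: row 4 → Venue = 255 ✓
HomeTeam=33: rows 5, 9 → Venue = 245, 245 ✓
HomeTeam=38: row 6 → Venue = 239 ✓
HomeTeam=29: rows 8, 11 → Venue takes values {238, 250} — violation
HomeTeam=24: row 10 → Venue = 248 ✓
HomeTeam=25: row 12 → Venue = 241 ✓
Two rows agree on HomeTeam but differ on Venue, so HomeTeam → Venue does not hold.

No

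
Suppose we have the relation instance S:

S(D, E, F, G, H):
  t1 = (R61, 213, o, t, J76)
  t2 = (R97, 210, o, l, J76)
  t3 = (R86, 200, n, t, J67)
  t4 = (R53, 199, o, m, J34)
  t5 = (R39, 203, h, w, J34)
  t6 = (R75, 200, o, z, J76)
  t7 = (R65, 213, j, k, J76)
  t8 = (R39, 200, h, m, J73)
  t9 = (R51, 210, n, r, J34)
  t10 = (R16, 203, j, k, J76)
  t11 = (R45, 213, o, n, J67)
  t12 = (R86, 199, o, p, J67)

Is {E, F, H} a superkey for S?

Yes

All 12 rows have distinct {E, F, H} values, so {E, F, H} → (all attributes) holds and {E, F, H} is a superkey.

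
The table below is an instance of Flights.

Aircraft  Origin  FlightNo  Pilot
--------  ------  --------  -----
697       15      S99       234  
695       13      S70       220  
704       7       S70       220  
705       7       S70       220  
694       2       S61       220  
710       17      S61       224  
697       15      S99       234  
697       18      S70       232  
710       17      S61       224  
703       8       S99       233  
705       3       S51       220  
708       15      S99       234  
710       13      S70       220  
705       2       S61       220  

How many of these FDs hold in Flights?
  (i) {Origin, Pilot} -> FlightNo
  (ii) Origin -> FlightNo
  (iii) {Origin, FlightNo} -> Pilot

(i) {Origin, Pilot} -> FlightNo: every LHS value maps to a single RHS value — holds.
(ii) Origin -> FlightNo: every LHS value maps to a single RHS value — holds.
(iii) {Origin, FlightNo} -> Pilot: every LHS value maps to a single RHS value — holds.
3 of the 3 dependencies hold.

3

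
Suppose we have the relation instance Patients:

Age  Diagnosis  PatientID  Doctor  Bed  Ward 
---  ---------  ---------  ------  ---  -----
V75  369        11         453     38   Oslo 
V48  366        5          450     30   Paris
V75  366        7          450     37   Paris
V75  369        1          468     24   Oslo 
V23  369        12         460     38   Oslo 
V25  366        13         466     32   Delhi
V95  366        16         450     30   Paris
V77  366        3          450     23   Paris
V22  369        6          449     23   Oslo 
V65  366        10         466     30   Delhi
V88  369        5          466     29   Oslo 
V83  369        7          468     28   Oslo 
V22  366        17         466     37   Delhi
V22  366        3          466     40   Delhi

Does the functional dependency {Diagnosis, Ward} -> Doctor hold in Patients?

No

(Diagnosis=369, Ward=Oslo): 6 rows → Doctor takes values {453, 468, 460, 449, 466} — violation
(Diagnosis=366, Ward=Paris): 4 rows → Doctor = 450, 450, 450, 450 ✓
(Diagnosis=366, Ward=Delhi): 4 rows → Doctor = 466, 466, 466, 466 ✓
Two rows agree on {Diagnosis, Ward} but differ on Doctor, so {Diagnosis, Ward} -> Doctor does not hold.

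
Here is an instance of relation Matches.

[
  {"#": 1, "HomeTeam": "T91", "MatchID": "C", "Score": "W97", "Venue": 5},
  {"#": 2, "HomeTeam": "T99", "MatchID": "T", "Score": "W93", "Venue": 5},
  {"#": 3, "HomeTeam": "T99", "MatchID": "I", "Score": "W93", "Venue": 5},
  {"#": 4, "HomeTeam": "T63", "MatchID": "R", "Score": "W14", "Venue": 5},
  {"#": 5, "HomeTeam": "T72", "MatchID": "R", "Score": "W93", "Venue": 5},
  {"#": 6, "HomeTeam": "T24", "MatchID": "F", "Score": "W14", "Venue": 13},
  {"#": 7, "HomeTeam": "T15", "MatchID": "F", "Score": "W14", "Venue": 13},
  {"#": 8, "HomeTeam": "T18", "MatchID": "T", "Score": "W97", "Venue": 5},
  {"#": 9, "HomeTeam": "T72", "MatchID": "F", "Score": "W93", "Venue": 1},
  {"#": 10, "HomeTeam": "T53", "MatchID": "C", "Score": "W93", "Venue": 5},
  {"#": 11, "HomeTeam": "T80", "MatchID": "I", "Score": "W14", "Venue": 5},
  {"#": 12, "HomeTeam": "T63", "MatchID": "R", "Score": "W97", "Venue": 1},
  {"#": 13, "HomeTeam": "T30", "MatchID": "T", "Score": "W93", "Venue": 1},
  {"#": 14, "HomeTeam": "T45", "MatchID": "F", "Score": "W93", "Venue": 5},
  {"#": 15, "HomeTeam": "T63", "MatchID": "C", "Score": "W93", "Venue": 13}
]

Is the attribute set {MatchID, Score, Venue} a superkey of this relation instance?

Rows 6 and 7 have the same {MatchID, Score, Venue} value (MatchID=F, Score=W14, Venue=13) but are distinct tuples, so {MatchID, Score, Venue} does not determine every attribute — not a superkey.

No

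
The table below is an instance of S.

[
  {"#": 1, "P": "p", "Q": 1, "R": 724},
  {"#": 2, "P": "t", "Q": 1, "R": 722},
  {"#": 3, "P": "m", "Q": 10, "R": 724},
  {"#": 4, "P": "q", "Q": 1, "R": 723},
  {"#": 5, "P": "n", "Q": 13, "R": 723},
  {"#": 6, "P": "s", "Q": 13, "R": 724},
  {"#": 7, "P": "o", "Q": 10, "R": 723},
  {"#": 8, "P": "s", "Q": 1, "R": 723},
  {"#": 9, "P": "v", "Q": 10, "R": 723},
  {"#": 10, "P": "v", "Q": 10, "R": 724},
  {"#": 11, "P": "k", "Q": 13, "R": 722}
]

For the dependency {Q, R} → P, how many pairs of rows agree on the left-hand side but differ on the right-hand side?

3

(Q=10, R=724): violating pairs (3,10) — 1 pair.
(Q=1, R=723): violating pairs (4,8) — 1 pair.
(Q=10, R=723): violating pairs (7,9) — 1 pair.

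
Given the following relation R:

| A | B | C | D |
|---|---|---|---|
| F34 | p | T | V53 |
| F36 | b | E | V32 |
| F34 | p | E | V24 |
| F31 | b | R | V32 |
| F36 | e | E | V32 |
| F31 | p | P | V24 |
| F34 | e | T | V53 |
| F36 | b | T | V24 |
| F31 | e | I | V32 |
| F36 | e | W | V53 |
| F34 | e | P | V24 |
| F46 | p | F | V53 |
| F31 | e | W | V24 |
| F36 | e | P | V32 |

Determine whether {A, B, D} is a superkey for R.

No

Two distinct rows share (A=F36, B=e, D=V32), so {A, B, D} does not determine every attribute — not a superkey.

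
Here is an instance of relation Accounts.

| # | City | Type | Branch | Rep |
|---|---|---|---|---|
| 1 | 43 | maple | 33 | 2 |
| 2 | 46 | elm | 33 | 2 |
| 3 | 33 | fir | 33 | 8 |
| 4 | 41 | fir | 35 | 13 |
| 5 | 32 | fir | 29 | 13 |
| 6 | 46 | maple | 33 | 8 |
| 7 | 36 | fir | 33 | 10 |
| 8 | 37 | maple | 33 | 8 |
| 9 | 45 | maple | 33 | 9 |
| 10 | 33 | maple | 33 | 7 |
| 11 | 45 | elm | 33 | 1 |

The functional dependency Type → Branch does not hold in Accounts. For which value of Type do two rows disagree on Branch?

Type=maple: rows 1, 6, 8, 9, 10 → Branch = 33, 33, 33, 33, 33 ✓
Type=elm: rows 2, 11 → Branch = 33, 33 ✓
Type=fir: rows 3, 4, 5, 7 → Branch takes values {33, 35, 29} — violation
The only Type value with inconsistent Branch is Type=fir.

fir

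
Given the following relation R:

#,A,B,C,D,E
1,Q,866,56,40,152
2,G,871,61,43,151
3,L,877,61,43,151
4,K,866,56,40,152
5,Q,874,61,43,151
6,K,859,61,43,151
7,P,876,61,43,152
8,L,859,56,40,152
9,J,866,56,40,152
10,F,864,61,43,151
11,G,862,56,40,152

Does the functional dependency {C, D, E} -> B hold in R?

(C=56, D=40, E=152): rows 1, 4, 8, 9, 11 → B takes values {866, 859, 862} — violation
(C=61, D=43, E=151): rows 2, 3, 5, 6, 10 → B takes values {871, 877, 874, 859, 864} — violation
(C=61, D=43, E=152): row 7 → B = 876 ✓
Two rows agree on {C, D, E} but differ on B, so {C, D, E} -> B does not hold.

No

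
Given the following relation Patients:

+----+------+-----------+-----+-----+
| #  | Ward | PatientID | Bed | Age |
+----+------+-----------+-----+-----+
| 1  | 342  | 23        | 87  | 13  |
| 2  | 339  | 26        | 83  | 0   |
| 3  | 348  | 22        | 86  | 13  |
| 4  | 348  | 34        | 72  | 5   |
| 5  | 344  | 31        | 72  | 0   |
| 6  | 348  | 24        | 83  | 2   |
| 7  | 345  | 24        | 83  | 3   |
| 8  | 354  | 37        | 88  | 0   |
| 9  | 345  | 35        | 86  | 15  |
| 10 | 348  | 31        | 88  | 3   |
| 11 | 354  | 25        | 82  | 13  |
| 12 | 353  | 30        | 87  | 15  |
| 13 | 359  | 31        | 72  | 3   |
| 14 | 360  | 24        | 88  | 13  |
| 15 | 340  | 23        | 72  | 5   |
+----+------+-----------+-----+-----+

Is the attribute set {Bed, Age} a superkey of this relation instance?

Rows 4 and 15 have the same {Bed, Age} value (Bed=72, Age=5) but are distinct tuples, so {Bed, Age} does not determine every attribute — not a superkey.

No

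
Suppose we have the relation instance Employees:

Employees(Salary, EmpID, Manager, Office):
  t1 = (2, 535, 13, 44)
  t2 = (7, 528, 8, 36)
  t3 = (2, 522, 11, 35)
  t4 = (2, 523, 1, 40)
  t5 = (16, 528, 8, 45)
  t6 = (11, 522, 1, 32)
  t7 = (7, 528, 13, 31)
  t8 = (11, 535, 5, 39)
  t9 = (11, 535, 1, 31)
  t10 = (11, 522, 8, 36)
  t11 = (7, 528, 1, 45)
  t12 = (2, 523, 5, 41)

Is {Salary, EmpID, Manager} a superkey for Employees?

All 12 rows have distinct {Salary, EmpID, Manager} values, so {Salary, EmpID, Manager} → (all attributes) holds and {Salary, EmpID, Manager} is a superkey.

Yes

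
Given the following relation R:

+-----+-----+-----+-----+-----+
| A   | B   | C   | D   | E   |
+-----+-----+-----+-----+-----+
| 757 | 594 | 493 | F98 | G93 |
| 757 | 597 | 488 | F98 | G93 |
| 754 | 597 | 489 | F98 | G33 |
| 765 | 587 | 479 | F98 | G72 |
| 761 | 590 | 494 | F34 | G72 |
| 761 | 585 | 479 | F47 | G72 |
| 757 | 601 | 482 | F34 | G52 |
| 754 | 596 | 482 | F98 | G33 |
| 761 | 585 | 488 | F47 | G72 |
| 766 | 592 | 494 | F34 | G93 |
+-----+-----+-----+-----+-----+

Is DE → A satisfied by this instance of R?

(D=F98, E=G93): 2 rows → A = 757, 757 ✓
(D=F98, E=G33): 2 rows → A = 754, 754 ✓
(D=F98, E=G72): 1 row → A = 765 ✓
(D=F34, E=G72): 1 row → A = 761 ✓
(D=F47, E=G72): 2 rows → A = 761, 761 ✓
(D=F34, E=G52): 1 row → A = 757 ✓
(D=F34, E=G93): 1 row → A = 766 ✓
Every DE value is associated with a single A value, so DE → A holds.

Yes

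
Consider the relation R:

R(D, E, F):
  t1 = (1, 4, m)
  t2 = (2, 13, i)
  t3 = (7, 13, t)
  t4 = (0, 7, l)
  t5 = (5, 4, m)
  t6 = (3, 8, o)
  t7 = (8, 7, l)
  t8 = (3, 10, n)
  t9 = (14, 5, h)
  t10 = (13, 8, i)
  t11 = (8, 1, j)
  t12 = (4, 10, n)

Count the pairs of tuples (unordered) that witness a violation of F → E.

F=m: all 2 rows agree on E — 0 pairs.
F=i: violating pairs (2,10) — 1 pair.
F=l: all 2 rows agree on E — 0 pairs.
F=n: all 2 rows agree on E — 0 pairs.

1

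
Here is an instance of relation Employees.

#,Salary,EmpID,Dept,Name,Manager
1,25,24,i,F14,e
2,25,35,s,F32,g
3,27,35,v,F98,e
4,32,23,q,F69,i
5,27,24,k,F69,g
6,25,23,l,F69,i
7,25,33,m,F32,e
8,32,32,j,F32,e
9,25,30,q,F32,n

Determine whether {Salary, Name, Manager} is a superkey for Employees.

Yes

All 9 rows have distinct {Salary, Name, Manager} values, so {Salary, Name, Manager} → (all attributes) holds and {Salary, Name, Manager} is a superkey.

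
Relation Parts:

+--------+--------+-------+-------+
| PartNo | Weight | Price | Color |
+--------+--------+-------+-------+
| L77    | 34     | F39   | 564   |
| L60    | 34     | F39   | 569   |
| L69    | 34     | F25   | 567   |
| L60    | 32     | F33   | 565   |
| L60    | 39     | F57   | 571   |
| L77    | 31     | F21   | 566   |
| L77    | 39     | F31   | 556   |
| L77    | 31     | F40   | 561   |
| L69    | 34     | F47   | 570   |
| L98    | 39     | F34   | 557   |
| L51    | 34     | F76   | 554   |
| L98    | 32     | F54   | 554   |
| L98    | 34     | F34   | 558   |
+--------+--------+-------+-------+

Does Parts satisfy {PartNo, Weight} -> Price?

(PartNo=L77, Weight=34): 1 row → Price = F39 ✓
(PartNo=L60, Weight=34): 1 row → Price = F39 ✓
(PartNo=L69, Weight=34): 2 rows → Price takes values {F25, F47} — violation
(PartNo=L60, Weight=32): 1 row → Price = F33 ✓
(PartNo=L60, Weight=39): 1 row → Price = F57 ✓
(PartNo=L77, Weight=31): 2 rows → Price takes values {F21, F40} — violation
(PartNo=L77, Weight=39): 1 row → Price = F31 ✓
(PartNo=L98, Weight=39): 1 row → Price = F34 ✓
(PartNo=L51, Weight=34): 1 row → Price = F76 ✓
(PartNo=L98, Weight=32): 1 row → Price = F54 ✓
(PartNo=L98, Weight=34): 1 row → Price = F34 ✓
Two rows agree on {PartNo, Weight} but differ on Price, so {PartNo, Weight} -> Price does not hold.

No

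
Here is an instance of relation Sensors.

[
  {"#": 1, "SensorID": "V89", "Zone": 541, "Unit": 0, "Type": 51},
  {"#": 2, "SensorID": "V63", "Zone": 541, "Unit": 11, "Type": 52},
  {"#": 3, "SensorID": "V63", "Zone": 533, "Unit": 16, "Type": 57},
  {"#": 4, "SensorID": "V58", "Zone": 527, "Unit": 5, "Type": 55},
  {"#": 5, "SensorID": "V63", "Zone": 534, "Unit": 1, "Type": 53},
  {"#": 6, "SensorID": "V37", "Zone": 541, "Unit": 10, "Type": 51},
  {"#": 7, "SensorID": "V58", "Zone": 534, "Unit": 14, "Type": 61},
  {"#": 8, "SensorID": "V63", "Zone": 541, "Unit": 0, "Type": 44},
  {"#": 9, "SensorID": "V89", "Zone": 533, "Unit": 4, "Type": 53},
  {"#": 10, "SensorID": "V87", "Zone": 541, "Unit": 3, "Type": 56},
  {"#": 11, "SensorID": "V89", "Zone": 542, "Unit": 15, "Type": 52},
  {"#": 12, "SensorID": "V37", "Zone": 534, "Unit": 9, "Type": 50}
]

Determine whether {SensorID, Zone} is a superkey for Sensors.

No

Rows 2 and 8 have the same {SensorID, Zone} value (SensorID=V63, Zone=541) but are distinct tuples, so {SensorID, Zone} does not determine every attribute — not a superkey.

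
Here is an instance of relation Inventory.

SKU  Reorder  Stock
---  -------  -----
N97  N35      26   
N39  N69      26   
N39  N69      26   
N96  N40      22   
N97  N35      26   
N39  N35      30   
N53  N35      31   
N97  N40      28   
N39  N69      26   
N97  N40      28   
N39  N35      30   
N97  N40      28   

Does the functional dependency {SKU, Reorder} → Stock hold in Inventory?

Yes

(SKU=N97, Reorder=N35): 2 rows → Stock = 26, 26 ✓
(SKU=N39, Reorder=N69): 3 rows → Stock = 26, 26, 26 ✓
(SKU=N96, Reorder=N40): 1 row → Stock = 22 ✓
(SKU=N39, Reorder=N35): 2 rows → Stock = 30, 30 ✓
(SKU=N53, Reorder=N35): 1 row → Stock = 31 ✓
(SKU=N97, Reorder=N40): 3 rows → Stock = 28, 28, 28 ✓
Every {SKU, Reorder} value is associated with a single Stock value, so {SKU, Reorder} → Stock holds.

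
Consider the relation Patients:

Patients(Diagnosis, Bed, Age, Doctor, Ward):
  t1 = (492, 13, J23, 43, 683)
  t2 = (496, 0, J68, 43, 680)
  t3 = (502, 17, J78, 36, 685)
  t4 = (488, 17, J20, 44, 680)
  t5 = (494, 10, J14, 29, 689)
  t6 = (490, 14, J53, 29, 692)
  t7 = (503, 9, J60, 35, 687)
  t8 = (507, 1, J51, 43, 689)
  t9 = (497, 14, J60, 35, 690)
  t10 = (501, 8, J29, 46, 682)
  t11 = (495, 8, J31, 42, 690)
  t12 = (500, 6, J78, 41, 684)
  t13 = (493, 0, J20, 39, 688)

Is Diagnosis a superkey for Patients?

All 13 rows have distinct Diagnosis values, so Diagnosis → (all attributes) holds and Diagnosis is a superkey.

Yes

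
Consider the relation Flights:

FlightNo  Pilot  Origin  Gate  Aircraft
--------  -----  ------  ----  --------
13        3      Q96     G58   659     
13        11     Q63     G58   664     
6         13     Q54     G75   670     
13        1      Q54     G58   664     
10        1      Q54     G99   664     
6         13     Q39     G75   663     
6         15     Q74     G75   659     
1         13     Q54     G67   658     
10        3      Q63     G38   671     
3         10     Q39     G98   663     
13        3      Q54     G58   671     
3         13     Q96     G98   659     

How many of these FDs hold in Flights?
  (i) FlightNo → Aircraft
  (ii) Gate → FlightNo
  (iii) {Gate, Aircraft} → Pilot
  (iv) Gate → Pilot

1

(i) FlightNo → Aircraft: FlightNo=13: 4 rows → Aircraft takes values {659, 664, 671} — violation; FlightNo=6: 3 rows → Aircraft takes values {670, 663, 659} — violation; FlightNo=10: 2 rows → Aircraft takes values {664, 671} — violation; FlightNo=3: 2 rows → Aircraft takes values {663, 659} — violation — fails.
(ii) Gate → FlightNo: every LHS value maps to a single RHS value — holds.
(iii) {Gate, Aircraft} → Pilot: (Gate=G58, Aircraft=664): 2 rows → Pilot takes values {11, 1} — violation — fails.
(iv) Gate → Pilot: Gate=G58: 4 rows → Pilot takes values {3, 11, 1} — violation; Gate=G75: 3 rows → Pilot takes values {13, 15} — violation; Gate=G98: 2 rows → Pilot takes values {10, 13} — violation — fails.
1 of the 4 dependencies holds.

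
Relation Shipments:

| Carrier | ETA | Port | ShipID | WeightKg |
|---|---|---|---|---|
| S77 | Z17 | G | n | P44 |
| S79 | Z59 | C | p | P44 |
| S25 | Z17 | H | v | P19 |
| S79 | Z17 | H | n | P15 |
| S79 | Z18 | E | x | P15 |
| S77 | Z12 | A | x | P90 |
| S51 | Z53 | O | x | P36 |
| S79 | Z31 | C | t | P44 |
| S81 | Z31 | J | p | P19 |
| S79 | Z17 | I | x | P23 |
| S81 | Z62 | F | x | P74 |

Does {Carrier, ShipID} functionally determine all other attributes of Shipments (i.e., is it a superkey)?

No

Two distinct rows share (Carrier=S79, ShipID=x), so {Carrier, ShipID} does not determine every attribute — not a superkey.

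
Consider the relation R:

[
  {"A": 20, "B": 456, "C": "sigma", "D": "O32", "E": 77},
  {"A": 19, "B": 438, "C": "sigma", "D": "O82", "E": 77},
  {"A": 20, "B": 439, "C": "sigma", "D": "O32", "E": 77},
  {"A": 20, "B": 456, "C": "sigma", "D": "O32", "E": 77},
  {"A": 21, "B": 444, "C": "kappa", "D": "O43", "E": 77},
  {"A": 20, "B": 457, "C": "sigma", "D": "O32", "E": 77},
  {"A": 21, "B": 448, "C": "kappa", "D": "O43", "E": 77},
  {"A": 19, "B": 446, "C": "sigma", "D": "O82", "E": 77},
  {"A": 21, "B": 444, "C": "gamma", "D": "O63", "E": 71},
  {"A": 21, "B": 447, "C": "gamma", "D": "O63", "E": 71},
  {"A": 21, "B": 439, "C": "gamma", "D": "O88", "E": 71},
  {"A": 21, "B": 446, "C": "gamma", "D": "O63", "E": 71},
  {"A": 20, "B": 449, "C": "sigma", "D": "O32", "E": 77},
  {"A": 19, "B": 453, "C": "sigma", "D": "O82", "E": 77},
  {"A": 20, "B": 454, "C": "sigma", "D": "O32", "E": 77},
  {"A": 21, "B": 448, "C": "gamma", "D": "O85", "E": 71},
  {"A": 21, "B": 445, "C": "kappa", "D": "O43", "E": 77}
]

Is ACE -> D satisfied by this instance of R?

No

(A=20, C=sigma, E=77): 6 rows → D = O32, O32, O32, O32, O32, O32 ✓
(A=19, C=sigma, E=77): 3 rows → D = O82, O82, O82 ✓
(A=21, C=kappa, E=77): 3 rows → D = O43, O43, O43 ✓
(A=21, C=gamma, E=71): 5 rows → D takes values {O63, O88, O85} — violation
Two rows agree on ACE but differ on D, so ACE -> D does not hold.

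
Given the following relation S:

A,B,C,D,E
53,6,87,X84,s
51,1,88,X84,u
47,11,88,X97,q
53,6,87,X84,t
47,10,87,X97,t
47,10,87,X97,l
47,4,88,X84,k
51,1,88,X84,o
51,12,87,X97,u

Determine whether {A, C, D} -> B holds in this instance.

Yes

(A=53, C=87, D=X84): 2 rows → B = 6, 6 ✓
(A=51, C=88, D=X84): 2 rows → B = 1, 1 ✓
(A=47, C=88, D=X97): 1 row → B = 11 ✓
(A=47, C=87, D=X97): 2 rows → B = 10, 10 ✓
(A=47, C=88, D=X84): 1 row → B = 4 ✓
(A=51, C=87, D=X97): 1 row → B = 12 ✓
Every {A, C, D} value is associated with a single B value, so {A, C, D} -> B holds.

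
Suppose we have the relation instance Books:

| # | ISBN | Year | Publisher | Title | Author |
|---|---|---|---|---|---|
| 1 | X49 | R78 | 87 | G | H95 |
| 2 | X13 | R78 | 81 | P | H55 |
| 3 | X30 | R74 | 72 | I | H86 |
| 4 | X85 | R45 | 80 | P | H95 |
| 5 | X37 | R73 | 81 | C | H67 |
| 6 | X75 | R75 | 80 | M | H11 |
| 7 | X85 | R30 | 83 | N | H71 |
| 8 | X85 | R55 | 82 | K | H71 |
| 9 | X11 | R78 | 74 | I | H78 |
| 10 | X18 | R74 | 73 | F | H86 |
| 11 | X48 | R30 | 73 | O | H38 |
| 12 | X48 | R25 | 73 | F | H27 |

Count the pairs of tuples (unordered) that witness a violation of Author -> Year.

2

Author=H95: violating pairs (1,4) — 1 pair.
Author=H86: all 2 rows agree on Year — 0 pairs.
Author=H71: violating pairs (7,8) — 1 pair.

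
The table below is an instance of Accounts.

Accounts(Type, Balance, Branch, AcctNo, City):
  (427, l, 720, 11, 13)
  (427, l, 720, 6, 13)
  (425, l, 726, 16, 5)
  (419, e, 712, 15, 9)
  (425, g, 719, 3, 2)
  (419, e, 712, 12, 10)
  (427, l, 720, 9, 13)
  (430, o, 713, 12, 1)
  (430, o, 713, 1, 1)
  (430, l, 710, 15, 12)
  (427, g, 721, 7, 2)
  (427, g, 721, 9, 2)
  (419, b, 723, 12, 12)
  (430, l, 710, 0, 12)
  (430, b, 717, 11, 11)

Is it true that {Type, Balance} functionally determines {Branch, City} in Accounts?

(Type=427, Balance=l): 3 rows → {Branch,City} = (720, 13), (720, 13), (720, 13) ✓
(Type=425, Balance=l): 1 row → {Branch,City} = (726, 5) ✓
(Type=419, Balance=e): 2 rows → {Branch,City} takes values {(712, 9), (712, 10)} — violation
(Type=425, Balance=g): 1 row → {Branch,City} = (719, 2) ✓
(Type=430, Balance=o): 2 rows → {Branch,City} = (713, 1), (713, 1) ✓
(Type=430, Balance=l): 2 rows → {Branch,City} = (710, 12), (710, 12) ✓
(Type=427, Balance=g): 2 rows → {Branch,City} = (721, 2), (721, 2) ✓
(Type=419, Balance=b): 1 row → {Branch,City} = (723, 12) ✓
(Type=430, Balance=b): 1 row → {Branch,City} = (717, 11) ✓
Two rows agree on {Type, Balance} but differ on {Branch, City}, so {Type, Balance} → {Branch, City} does not hold.

No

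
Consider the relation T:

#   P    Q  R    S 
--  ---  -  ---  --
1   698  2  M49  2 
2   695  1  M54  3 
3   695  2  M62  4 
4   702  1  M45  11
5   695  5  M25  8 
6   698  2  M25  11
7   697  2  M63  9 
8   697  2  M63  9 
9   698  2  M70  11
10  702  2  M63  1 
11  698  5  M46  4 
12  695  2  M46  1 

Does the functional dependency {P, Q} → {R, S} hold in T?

No

(P=698, Q=2): rows 1, 6, 9 → {R,S} takes values {(M49, 2), (M25, 11), (M70, 11)} — violation
(P=695, Q=1): row 2 → {R,S} = (M54, 3) ✓
(P=695, Q=2): rows 3, 12 → {R,S} takes values {(M62, 4), (M46, 1)} — violation
(P=702, Q=1): row 4 → {R,S} = (M45, 11) ✓
(P=695, Q=5): row 5 → {R,S} = (M25, 8) ✓
(P=697, Q=2): rows 7, 8 → {R,S} = (M63, 9), (M63, 9) ✓
(P=702, Q=2): row 10 → {R,S} = (M63, 1) ✓
(P=698, Q=5): row 11 → {R,S} = (M46, 4) ✓
Two rows agree on {P, Q} but differ on {R, S}, so {P, Q} → {R, S} does not hold.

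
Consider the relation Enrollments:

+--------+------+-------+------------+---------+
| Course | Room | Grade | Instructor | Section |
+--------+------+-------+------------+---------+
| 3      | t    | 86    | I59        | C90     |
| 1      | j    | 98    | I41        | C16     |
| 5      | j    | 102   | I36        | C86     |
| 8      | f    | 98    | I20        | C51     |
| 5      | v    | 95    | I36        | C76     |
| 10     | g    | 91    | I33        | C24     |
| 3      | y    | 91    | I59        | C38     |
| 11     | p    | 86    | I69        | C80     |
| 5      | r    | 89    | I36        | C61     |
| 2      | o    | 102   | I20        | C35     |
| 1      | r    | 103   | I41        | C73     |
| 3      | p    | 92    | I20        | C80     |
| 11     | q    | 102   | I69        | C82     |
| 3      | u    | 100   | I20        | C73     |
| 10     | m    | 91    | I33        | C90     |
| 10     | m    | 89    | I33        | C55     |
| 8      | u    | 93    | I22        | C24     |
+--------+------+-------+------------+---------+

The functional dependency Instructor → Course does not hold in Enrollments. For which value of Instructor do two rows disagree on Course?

I20

Instructor=I59: 2 rows → Course = 3, 3 ✓
Instructor=I41: 2 rows → Course = 1, 1 ✓
Instructor=I36: 3 rows → Course = 5, 5, 5 ✓
Instructor=I20: 4 rows → Course takes values {8, 2, 3} — violation
Instructor=I33: 3 rows → Course = 10, 10, 10 ✓
Instructor=I69: 2 rows → Course = 11, 11 ✓
Instructor=I22: 1 row → Course = 8 ✓
The only Instructor value with inconsistent Course is Instructor=I20.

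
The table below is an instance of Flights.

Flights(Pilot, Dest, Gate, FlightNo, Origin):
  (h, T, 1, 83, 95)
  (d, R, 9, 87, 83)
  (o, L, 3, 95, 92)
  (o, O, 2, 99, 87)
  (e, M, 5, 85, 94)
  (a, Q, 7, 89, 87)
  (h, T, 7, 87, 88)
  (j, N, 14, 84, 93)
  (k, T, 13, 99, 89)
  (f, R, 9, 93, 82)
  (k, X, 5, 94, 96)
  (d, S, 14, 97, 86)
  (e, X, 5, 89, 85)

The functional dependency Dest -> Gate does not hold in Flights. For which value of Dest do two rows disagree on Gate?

Dest=T: 3 rows → Gate takes values {1, 7, 13} — violation
Dest=R: 2 rows → Gate = 9, 9 ✓
Dest=L: 1 row → Gate = 3 ✓
Dest=O: 1 row → Gate = 2 ✓
Dest=M: 1 row → Gate = 5 ✓
Dest=Q: 1 row → Gate = 7 ✓
Dest=N: 1 row → Gate = 14 ✓
Dest=X: 2 rows → Gate = 5, 5 ✓
Dest=S: 1 row → Gate = 14 ✓
The only Dest value with inconsistent Gate is Dest=T.

T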